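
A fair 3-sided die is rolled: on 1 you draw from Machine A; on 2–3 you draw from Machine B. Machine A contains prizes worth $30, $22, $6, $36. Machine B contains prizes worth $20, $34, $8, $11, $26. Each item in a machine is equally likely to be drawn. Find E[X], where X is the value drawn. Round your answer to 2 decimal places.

$21.03

E[X | Machine A] = (30 + 22 + 6 + 36)/4 = 47/2
E[X | Machine B] = (20 + 34 + 8 + 11 + 26)/5 = 99/5
E[X] = (1/3)·47/2 + (2/3)·99/5 = 631/30 ≈ 21.03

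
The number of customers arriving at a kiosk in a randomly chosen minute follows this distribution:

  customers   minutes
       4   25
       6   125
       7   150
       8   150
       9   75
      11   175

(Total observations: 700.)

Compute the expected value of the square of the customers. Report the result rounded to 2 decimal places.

Total = 700, so P(customers=4) = 25/700, etc.
E[X²] = (1/28)·16 + (5/28)·36 + (3/14)·49 + (3/14)·64 + (3/28)·81 + (1/4)·121
     = 491/7 ≈ 70.14

70.14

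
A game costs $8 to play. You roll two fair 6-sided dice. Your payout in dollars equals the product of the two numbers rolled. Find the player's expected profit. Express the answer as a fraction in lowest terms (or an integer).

17/4 dollars

Distribution of the product of the two numbers rolled: 1 w.p. 1/36, 2 w.p. 1/18, 3 w.p. 1/18, 4 w.p. 1/12, 5 w.p. 1/18, 6 w.p. 1/9, …
E[payout] = (1/36)·1 + (1/18)·2 + (1/18)·3 + (1/12)·4 + (1/18)·5 + (1/9)·6 + (1/18)·8 + (1/36)·9 + (1/18)·10 + (1/9)·12 + (1/18)·15 + (1/36)·16 + (1/18)·18 + (1/18)·20 + (1/18)·24 + (1/36)·25 + (1/18)·30 + (1/36)·36 = 49/4
Expected profit = 49/4 − 8 = 17/4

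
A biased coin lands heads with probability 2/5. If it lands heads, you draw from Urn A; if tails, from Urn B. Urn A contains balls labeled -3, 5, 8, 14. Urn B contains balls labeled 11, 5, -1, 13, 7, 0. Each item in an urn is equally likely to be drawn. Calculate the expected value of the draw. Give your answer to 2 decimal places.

5.90

E[X | Urn A] = (-3 + 5 + 8 + 14)/4 = 6
E[X | Urn B] = (11 + 5 − 1 + 13 + 7 + 0)/6 = 35/6
E[X] = (2/5)·6 + (3/5)·35/6 = 59/10 ≈ 5.90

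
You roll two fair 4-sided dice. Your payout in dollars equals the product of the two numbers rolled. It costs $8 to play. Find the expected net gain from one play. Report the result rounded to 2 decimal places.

Distribution of the product of the two numbers rolled: 1 w.p. 1/16, 2 w.p. 1/8, 3 w.p. 1/8, 4 w.p. 3/16, 6 w.p. 1/8, 8 w.p. 1/8, …
E[payout] = (1/16)·1 + (1/8)·2 + (1/8)·3 + (3/16)·4 + (1/8)·6 + (1/8)·8 + (1/16)·9 + (1/8)·12 + (1/16)·16 = 25/4
Expected profit = 25/4 − 8 = -7/4 ≈ -$1.75

-$1.75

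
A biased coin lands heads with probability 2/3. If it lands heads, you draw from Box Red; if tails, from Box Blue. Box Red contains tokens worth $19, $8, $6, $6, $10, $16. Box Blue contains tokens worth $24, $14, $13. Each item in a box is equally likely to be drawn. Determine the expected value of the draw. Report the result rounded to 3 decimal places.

E[X | Box Red] = (19 + 8 + 6 + 6 + 10 + 16)/6 = 65/6
E[X | Box Blue] = (24 + 14 + 13)/3 = 17
E[X] = (2/3)·65/6 + (1/3)·17 = 116/9 ≈ 12.889

$12.889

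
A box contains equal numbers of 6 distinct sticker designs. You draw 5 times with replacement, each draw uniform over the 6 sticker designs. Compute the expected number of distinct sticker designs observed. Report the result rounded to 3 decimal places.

3.589

Let Xⱼ=1 if type j appears at least once. P(Xⱼ=1) = 1 − ((6−1)/6)^5 = 4651/7776.
E[#distinct] = 6·4651/7776 = 4651/1296.
≈ 3.589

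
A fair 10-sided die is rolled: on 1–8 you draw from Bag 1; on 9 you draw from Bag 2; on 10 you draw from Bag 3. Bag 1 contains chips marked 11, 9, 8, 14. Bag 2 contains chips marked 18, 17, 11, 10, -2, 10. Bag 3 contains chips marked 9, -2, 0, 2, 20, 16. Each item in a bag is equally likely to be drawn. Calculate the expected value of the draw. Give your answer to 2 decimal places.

10.22

E[X | Bag 1] = (11 + 9 + 8 + 14)/4 = 21/2
E[X | Bag 2] = (18 + 17 + 11 + 10 − 2 + 10)/6 = 32/3
E[X | Bag 3] = (9 − 2 + 0 + 2 + 20 + 16)/6 = 15/2
E[X] = (4/5)·21/2 + (1/10)·32/3 + (1/10)·15/2 = 613/60 ≈ 10.22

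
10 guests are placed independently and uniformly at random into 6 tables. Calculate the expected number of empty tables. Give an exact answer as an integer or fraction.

Let Xⱼ=1 if table j is empty. P(Xⱼ=1) = ((6-1)/6)^10 = 9765625/60466176.
By linearity, E[#empty] = 6·9765625/60466176 = 9765625/10077696.

9765625/10077696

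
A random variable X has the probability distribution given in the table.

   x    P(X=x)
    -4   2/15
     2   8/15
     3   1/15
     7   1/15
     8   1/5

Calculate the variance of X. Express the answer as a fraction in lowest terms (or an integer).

982/75

E[X] = (2/15)·(-4) + (8/15)·2 + (1/15)·3 + (1/15)·7 + (1/5)·8 = 14/5
E[X²] = (2/15)·16 + (8/15)·4 + (1/15)·9 + (1/15)·49 + (1/5)·64 = 314/15
Var(X) = 314/15 − (14/5)² = 982/75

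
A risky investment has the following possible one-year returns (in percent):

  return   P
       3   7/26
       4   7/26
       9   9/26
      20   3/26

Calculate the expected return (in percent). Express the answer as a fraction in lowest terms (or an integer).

95/13

E[X] = (7/26)·3 + (7/26)·4 + (9/26)·9 + (3/26)·20
     = 95/13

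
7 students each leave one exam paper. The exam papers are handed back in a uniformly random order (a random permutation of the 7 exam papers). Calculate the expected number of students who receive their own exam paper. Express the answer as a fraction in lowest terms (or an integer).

1

Let Xᵢ = 1 if person i gets their own exam paper. For each i, P(Xᵢ=1) = 1/7.
By linearity of expectation, E[X₁+…+X_7] = 7·(1/7) = 1.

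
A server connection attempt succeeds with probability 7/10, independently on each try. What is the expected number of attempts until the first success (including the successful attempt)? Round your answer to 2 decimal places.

For a geometric distribution, E[trials] = 1/p = 1/(7/10) = 10/7.
≈ 1.43

1.43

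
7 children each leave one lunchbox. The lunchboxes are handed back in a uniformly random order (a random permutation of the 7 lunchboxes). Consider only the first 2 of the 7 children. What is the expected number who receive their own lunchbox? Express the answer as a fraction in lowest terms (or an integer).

2/7

Let Xᵢ = 1 if person i gets their own lunchbox. For each i, P(Xᵢ=1) = 1/7.
By linearity of expectation, E[X₁+…+X_2] = 2·(1/7) = 2/7.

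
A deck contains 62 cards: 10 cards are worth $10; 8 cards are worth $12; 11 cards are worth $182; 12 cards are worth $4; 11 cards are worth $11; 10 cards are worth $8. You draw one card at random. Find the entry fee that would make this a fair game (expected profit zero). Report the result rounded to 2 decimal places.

$39.47

E[payout] = (10/62)·10 + (8/62)·12 + (11/62)·182 + (12/62)·4 + (11/62)·11 + (10/62)·8 = 2447/62
Fair fee = E[payout] = 2447/62 ≈ $39.47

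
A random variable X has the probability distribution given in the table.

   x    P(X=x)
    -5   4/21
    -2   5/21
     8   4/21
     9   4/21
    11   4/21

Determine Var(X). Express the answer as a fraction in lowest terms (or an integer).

18140/441

E[X] = (4/21)·(-5) + (5/21)·(-2) + (4/21)·8 + (4/21)·9 + (4/21)·11 = 82/21
E[X²] = (4/21)·25 + (5/21)·4 + (4/21)·64 + (4/21)·81 + (4/21)·121 = 1184/21
Var(X) = 1184/21 − (82/21)² = 18140/441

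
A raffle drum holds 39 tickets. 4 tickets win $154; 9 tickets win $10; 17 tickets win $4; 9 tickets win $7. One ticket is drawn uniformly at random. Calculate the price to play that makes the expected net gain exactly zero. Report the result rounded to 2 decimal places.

$21.46

E[payout] = (4/39)·154 + (9/39)·10 + (17/39)·4 + (9/39)·7 = 279/13
Fair fee = E[payout] = 279/13 ≈ $21.46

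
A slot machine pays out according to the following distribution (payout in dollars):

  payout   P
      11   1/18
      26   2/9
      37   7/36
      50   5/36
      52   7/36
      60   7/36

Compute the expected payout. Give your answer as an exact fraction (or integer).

1523/36 dollars

E[X] = (1/18)·11 + (2/9)·26 + (7/36)·37 + (5/36)·50 + (7/36)·52 + (7/36)·60
     = 1523/36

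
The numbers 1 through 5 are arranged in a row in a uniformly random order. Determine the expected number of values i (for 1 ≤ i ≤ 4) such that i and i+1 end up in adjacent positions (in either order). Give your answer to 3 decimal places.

1.600

For each i ∈ {1,…,4}, let Xᵢ = 1 if i and i+1 are adjacent. P(Xᵢ=1) = 2·(5−1)!/5! = 2/5.
By linearity, E[ΣXᵢ] = (4)·(2/5) = 8/5.
≈ 1.600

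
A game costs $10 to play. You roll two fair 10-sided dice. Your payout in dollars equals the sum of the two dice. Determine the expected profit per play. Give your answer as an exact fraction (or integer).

$1

Distribution of the sum of the two dice: 2 w.p. 1/100, 3 w.p. 1/50, 4 w.p. 3/100, 5 w.p. 1/25, 6 w.p. 1/20, 7 w.p. 3/50, …
E[payout] = (1/100)·2 + (1/50)·3 + (3/100)·4 + (1/25)·5 + (1/20)·6 + (3/50)·7 + (7/100)·8 + (2/25)·9 + (9/100)·10 + (1/10)·11 + (9/100)·12 + (2/25)·13 + (7/100)·14 + (3/50)·15 + (1/20)·16 + (1/25)·17 + (3/100)·18 + (1/50)·19 + (1/100)·20 = 11
Expected profit = 11 − 10 = 1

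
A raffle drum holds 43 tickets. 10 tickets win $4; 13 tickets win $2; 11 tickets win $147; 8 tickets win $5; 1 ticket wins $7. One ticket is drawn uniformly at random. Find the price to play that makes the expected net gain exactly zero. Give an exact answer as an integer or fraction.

E[payout] = (10/43)·4 + (13/43)·2 + (11/43)·147 + (8/43)·5 + (1/43)·7 = 1730/43
Fair fee = E[payout] = 1730/43

1730/43 dollars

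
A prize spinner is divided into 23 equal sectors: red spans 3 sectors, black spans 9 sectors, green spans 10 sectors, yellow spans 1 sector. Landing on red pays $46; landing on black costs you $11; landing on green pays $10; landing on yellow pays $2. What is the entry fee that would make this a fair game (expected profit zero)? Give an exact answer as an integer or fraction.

141/23 dollars

E[payout] = (3/23)·46 + (9/23)·(-11) + (10/23)·10 + (1/23)·2 = 141/23
Fair fee = E[payout] = 141/23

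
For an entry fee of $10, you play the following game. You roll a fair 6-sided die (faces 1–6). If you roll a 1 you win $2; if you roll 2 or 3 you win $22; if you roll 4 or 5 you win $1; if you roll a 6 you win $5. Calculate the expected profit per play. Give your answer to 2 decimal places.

-$1.17

E[payout] = (1/3)·1 + (1/6)·2 + (1/6)·5 + (1/3)·22 = 53/6
Expected profit = 53/6 − 10 = -7/6 ≈ -$1.17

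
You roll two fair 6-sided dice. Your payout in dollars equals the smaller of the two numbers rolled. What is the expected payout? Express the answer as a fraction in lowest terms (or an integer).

91/36 dollars

Distribution of the smaller of the two numbers rolled: 1 w.p. 11/36, 2 w.p. 1/4, 3 w.p. 7/36, 4 w.p. 5/36, 5 w.p. 1/12, 6 w.p. 1/36
E[payout] = (11/36)·1 + (1/4)·2 + (7/36)·3 + (5/36)·4 + (1/12)·5 + (1/36)·6 = 91/36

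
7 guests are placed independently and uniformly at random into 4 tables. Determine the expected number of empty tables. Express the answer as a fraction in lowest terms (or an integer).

Let Xⱼ=1 if table j is empty. P(Xⱼ=1) = ((4-1)/4)^7 = 2187/16384.
By linearity, E[#empty] = 4·2187/16384 = 2187/4096.

2187/4096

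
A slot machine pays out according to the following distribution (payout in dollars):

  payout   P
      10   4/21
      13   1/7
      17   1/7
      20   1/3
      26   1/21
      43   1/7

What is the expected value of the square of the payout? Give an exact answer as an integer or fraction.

3599/7

E[X²] = (4/21)·100 + (1/7)·169 + (1/7)·289 + (1/3)·400 + (1/21)·676 + (1/7)·1849
     = 3599/7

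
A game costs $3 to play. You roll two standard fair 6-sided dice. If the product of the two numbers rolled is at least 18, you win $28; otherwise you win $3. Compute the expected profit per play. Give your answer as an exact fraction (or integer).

125/18 dollars

E[payout] = (13/18)·3 + (5/18)·28 = 179/18
Expected profit = 179/18 − 3 = 125/18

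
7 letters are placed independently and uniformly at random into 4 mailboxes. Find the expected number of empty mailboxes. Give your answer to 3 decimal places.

0.534

Let Xⱼ=1 if mailbox j is empty. P(Xⱼ=1) = ((4-1)/4)^7 = 2187/16384.
By linearity, E[#empty] = 4·2187/16384 = 2187/4096.
≈ 0.534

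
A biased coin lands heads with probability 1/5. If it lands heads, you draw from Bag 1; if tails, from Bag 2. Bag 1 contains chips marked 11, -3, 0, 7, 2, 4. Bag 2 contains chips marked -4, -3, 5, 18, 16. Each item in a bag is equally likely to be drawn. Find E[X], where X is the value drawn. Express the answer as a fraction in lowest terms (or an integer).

E[X | Bag 1] = (11 − 3 + 0 + 7 + 2 + 4)/6 = 7/2
E[X | Bag 2] = (-4 − 3 + 5 + 18 + 16)/5 = 32/5
E[X] = (1/5)·7/2 + (4/5)·32/5 = 291/50

291/50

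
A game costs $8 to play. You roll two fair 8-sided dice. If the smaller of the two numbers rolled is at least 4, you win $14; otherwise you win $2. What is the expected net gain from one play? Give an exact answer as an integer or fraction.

E[payout] = (39/64)·2 + (25/64)·14 = 107/16
Expected profit = 107/16 − 8 = -21/16

-21/16 dollars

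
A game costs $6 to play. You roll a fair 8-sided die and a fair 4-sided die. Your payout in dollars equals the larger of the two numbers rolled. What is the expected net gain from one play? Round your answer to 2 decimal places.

-$1.19

Distribution of the larger of the two numbers rolled: 1 w.p. 1/32, 2 w.p. 3/32, 3 w.p. 5/32, 4 w.p. 7/32, 5 w.p. 1/8, 6 w.p. 1/8, …
E[payout] = (1/32)·1 + (3/32)·2 + (5/32)·3 + (7/32)·4 + (1/8)·5 + (1/8)·6 + (1/8)·7 + (1/8)·8 = 77/16
Expected profit = 77/16 − 6 = -19/16 ≈ -$1.19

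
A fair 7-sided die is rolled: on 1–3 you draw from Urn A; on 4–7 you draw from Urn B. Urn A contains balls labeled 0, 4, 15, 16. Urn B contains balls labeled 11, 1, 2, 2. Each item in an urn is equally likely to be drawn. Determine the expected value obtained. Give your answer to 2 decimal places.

E[X | Urn A] = (0 + 4 + 15 + 16)/4 = 35/4
E[X | Urn B] = (11 + 1 + 2 + 2)/4 = 4
E[X] = (3/7)·35/4 + (4/7)·4 = 169/28 ≈ 6.04

6.04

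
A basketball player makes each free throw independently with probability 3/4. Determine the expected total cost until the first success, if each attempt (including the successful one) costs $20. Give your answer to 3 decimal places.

$26.667

E[#attempts] = 1/p = 4/3; E[cost] = 20·4/3 = 80/3.
≈ 26.667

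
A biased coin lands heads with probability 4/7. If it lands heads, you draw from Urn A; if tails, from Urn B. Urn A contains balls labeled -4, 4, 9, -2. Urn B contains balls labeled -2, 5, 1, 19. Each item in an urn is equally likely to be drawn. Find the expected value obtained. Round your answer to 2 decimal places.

3.46

E[X | Urn A] = (-4 + 4 + 9 − 2)/4 = 7/4
E[X | Urn B] = (-2 + 5 + 1 + 19)/4 = 23/4
E[X] = (4/7)·7/4 + (3/7)·23/4 = 97/28 ≈ 3.46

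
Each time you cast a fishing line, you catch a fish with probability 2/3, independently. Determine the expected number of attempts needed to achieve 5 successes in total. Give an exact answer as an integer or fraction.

By linearity (sum of 5 independent geometric waits), E[trials] = 5/p = 5/(2/3) = 15/2.

15/2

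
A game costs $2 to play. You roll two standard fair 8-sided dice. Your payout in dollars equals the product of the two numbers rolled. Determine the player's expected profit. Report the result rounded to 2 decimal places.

Distribution of the product of the two numbers rolled: 1 w.p. 1/64, 2 w.p. 1/32, 3 w.p. 1/32, 4 w.p. 3/64, 5 w.p. 1/32, 6 w.p. 1/16, …
E[payout] = (1/64)·1 + (1/32)·2 + (1/32)·3 + (3/64)·4 + (1/32)·5 + (1/16)·6 + (1/32)·7 + (1/16)·8 + (1/64)·9 + (1/32)·10 + (1/16)·12 + (1/32)·14 + (1/32)·15 + (3/64)·16 + (1/32)·18 + (1/32)·20 + (1/32)·21 + (1/16)·24 + (1/64)·25 + (1/32)·28 + (1/32)·30 + (1/32)·32 + (1/32)·35 + (1/64)·36 + (1/32)·40 + (1/32)·42 + (1/32)·48 + (1/64)·49 + (1/32)·56 + (1/64)·64 = 81/4
Expected profit = 81/4 − 2 = 73/4 ≈ $18.25

$18.25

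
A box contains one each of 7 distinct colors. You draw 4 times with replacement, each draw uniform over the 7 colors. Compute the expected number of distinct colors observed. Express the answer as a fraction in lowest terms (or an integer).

Let Xⱼ=1 if type j appears at least once. P(Xⱼ=1) = 1 − ((7−1)/7)^4 = 1105/2401.
E[#distinct] = 7·1105/2401 = 1105/343.

1105/343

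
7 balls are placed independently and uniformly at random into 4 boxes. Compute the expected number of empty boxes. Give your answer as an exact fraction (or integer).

Let Xⱼ=1 if box j is empty. P(Xⱼ=1) = ((4-1)/4)^7 = 2187/16384.
By linearity, E[#empty] = 4·2187/16384 = 2187/4096.

2187/4096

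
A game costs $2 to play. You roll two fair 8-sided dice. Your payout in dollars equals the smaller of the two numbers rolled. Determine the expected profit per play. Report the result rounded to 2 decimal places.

$1.19

Distribution of the smaller of the two numbers rolled: 1 w.p. 15/64, 2 w.p. 13/64, 3 w.p. 11/64, 4 w.p. 9/64, 5 w.p. 7/64, 6 w.p. 5/64, …
E[payout] = (15/64)·1 + (13/64)·2 + (11/64)·3 + (9/64)·4 + (7/64)·5 + (5/64)·6 + (3/64)·7 + (1/64)·8 = 51/16
Expected profit = 51/16 − 2 = 19/16 ≈ $1.19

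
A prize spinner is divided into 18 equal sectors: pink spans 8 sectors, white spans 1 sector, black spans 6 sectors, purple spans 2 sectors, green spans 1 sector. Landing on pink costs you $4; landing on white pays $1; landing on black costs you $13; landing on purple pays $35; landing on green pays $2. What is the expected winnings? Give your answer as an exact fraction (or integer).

-37/18 dollars

E[payout] = (8/18)·(-4) + (1/18)·1 + (6/18)·(-13) + (2/18)·35 + (1/18)·2 = -37/18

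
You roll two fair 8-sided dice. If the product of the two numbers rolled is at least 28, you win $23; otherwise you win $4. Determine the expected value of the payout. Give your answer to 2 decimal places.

E[payout] = (45/64)·4 + (19/64)·23 = 617/64
≈ $9.64

$9.64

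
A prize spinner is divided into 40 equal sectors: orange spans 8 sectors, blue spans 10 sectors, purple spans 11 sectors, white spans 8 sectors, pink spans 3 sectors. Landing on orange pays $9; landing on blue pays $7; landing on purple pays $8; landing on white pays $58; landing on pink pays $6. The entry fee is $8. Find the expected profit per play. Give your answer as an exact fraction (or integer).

E[payout] = (8/40)·9 + (10/40)·7 + (11/40)·8 + (8/40)·58 + (3/40)·6 = 89/5
Expected profit = 89/5 − 8 = 49/5

49/5 dollars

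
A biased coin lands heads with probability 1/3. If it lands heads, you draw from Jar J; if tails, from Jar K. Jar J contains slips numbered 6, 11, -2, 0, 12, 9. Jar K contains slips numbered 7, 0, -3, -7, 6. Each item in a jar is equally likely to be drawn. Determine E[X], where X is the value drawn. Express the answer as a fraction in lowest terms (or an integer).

12/5

E[X | Jar J] = (6 + 11 − 2 + 0 + 12 + 9)/6 = 6
E[X | Jar K] = (7 + 0 − 3 − 7 + 6)/5 = 3/5
E[X] = (1/3)·6 + (2/3)·3/5 = 12/5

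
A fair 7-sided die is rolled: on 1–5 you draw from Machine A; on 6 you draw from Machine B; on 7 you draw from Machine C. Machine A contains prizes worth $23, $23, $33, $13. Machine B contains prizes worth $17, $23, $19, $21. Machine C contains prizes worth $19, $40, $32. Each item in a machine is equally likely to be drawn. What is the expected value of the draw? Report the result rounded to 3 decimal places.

$23.619

E[X | Machine A] = (23 + 23 + 33 + 13)/4 = 23
E[X | Machine B] = (17 + 23 + 19 + 21)/4 = 20
E[X | Machine C] = (19 + 40 + 32)/3 = 91/3
E[X] = (5/7)·23 + (1/7)·20 + (1/7)·91/3 = 496/21 ≈ 23.619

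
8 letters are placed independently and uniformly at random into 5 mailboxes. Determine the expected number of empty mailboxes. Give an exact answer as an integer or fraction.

65536/78125

Let Xⱼ=1 if mailbox j is empty. P(Xⱼ=1) = ((5-1)/5)^8 = 65536/390625.
By linearity, E[#empty] = 5·65536/390625 = 65536/78125.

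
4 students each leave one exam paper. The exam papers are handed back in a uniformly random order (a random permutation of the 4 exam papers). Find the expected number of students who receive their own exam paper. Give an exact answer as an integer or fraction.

Let Xᵢ = 1 if person i gets their own exam paper. For each i, P(Xᵢ=1) = 1/4.
By linearity of expectation, E[X₁+…+X_4] = 4·(1/4) = 1.

1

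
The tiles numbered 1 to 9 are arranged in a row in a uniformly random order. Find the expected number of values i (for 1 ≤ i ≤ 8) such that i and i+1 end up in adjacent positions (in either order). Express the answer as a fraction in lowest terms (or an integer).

For each i ∈ {1,…,8}, let Xᵢ = 1 if i and i+1 are adjacent. P(Xᵢ=1) = 2·(9−1)!/9! = 2/9.
By linearity, E[ΣXᵢ] = (8)·(2/9) = 16/9.

16/9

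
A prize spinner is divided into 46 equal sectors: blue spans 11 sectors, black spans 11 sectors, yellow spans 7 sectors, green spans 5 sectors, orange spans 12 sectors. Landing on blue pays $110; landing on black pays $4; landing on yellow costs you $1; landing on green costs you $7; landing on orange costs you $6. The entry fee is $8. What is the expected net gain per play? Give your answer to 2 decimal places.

$16.78

E[payout] = (11/46)·110 + (11/46)·4 + (7/46)·(-1) + (5/46)·(-7) + (12/46)·(-6) = 570/23
Expected profit = 570/23 − 8 = 386/23 ≈ $16.78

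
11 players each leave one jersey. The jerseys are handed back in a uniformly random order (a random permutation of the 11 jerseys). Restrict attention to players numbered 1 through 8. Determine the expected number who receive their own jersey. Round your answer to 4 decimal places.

Let Xᵢ = 1 if person i gets their own jersey. For each i, P(Xᵢ=1) = 1/11.
By linearity of expectation, E[X₁+…+X_8] = 8·(1/11) = 8/11.
≈ 0.7273

0.7273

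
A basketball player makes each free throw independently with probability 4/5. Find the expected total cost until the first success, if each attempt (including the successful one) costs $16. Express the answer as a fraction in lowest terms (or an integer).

$20

E[#attempts] = 1/p = 5/4; E[cost] = 16·5/4 = 20.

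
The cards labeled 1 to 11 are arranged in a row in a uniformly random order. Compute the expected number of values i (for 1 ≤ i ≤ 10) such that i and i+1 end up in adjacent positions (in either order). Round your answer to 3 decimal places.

1.818

For each i ∈ {1,…,10}, let Xᵢ = 1 if i and i+1 are adjacent. P(Xᵢ=1) = 2·(11−1)!/11! = 2/11.
By linearity, E[ΣXᵢ] = (10)·(2/11) = 20/11.
≈ 1.818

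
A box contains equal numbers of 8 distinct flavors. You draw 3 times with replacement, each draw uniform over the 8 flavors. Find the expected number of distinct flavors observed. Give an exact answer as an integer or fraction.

Let Xⱼ=1 if type j appears at least once. P(Xⱼ=1) = 1 − ((8−1)/8)^3 = 169/512.
E[#distinct] = 8·169/512 = 169/64.

169/64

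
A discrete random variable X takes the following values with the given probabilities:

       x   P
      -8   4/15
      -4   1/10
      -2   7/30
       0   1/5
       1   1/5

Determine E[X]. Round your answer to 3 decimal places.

E[X] = (4/15)·(-8) + (1/10)·(-4) + (7/30)·(-2) + (1/5)·0 + (1/5)·1
     = -14/5 ≈ -2.800

-2.800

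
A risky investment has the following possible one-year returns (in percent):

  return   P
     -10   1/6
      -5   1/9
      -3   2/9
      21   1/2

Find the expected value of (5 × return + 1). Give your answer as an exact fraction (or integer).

703/18

E[5x+1] = (1/6)·(-49) + (1/9)·(-24) + (2/9)·(-14) + (1/2)·106
     = 703/18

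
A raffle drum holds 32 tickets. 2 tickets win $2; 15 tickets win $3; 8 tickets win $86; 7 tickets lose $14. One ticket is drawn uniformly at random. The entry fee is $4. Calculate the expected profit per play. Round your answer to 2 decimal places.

E[payout] = (2/32)·2 + (15/32)·3 + (8/32)·86 + (7/32)·(-14) = 639/32
Expected profit = 639/32 − 4 = 511/32 ≈ $15.97

$15.97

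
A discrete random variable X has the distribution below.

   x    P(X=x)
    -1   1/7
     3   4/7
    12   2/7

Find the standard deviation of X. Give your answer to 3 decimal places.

E[X] = 5, E[X²] = 325/7
Var(X) = E[X²] − (E[X])² = 325/7 − 25 = 150/7
SD(X) = √(150/7) ≈ 4.629

4.629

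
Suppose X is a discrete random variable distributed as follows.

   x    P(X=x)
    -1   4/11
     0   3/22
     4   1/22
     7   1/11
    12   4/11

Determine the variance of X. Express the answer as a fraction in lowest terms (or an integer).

4198/121

E[X] = (4/11)·(-1) + (3/22)·0 + (1/22)·4 + (1/11)·7 + (4/11)·12 = 53/11
E[X²] = (4/11)·1 + (3/22)·0 + (1/22)·16 + (1/11)·49 + (4/11)·144 = 637/11
Var(X) = 637/11 − (53/11)² = 4198/121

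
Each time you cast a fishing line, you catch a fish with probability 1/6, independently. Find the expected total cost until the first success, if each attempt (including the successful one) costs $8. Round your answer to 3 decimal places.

$48.000

E[#attempts] = 1/p = 6; E[cost] = 8·6 = 48.
≈ 48.000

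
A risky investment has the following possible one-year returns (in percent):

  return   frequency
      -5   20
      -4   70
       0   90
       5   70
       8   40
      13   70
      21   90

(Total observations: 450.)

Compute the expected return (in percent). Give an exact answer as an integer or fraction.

Total = 450, so P(return=-5) = 20/450, etc.
E[X] = (2/45)·(-5) + (7/45)·(-4) + (1/5)·0 + (7/45)·5 + (4/45)·8 + (7/45)·13 + (1/5)·21
     = 103/15

103/15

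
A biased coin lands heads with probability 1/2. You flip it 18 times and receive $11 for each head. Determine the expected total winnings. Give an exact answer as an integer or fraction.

$99

E[#heads] = 18·1/2 = 9 (linearity over flips).
E[winnings] = 11·9 = 99.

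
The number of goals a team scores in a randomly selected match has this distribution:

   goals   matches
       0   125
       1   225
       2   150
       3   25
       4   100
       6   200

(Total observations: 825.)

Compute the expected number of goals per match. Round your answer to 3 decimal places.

2.667

Total = 825, so P(goals=0) = 125/825, etc.
E[X] = (5/33)·0 + (3/11)·1 + (2/11)·2 + (1/33)·3 + (4/33)·4 + (8/33)·6
     = 8/3 ≈ 2.667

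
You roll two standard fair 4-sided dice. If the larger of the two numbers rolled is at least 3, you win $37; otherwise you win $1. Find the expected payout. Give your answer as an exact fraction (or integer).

E[payout] = (1/4)·1 + (3/4)·37 = 28

$28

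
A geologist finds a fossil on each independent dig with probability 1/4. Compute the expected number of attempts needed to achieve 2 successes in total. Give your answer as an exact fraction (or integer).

8

By linearity (sum of 2 independent geometric waits), E[trials] = 2/p = 2/(1/4) = 8.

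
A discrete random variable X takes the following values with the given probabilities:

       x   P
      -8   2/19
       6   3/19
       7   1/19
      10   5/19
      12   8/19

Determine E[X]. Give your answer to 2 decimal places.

E[X] = (2/19)·(-8) + (3/19)·6 + (1/19)·7 + (5/19)·10 + (8/19)·12
     = 155/19 ≈ 8.16

8.16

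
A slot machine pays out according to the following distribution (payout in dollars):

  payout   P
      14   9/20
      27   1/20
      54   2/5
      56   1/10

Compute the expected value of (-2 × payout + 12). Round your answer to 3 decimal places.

-57.700

E[-2x+12] = (9/20)·(-16) + (1/20)·(-42) + (2/5)·(-96) + (1/10)·(-100)
     = -577/10 ≈ -57.700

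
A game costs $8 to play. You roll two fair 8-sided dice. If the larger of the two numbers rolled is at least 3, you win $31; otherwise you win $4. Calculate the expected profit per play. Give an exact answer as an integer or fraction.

E[payout] = (1/16)·4 + (15/16)·31 = 469/16
Expected profit = 469/16 − 8 = 341/16

341/16 dollars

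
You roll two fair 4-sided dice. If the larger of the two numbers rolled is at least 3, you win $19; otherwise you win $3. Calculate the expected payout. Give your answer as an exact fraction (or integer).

E[payout] = (1/4)·3 + (3/4)·19 = 15

$15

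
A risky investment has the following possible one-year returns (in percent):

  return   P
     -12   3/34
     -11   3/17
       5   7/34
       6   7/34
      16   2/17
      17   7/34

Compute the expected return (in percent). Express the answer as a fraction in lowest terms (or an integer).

E[X] = (3/34)·(-12) + (3/17)·(-11) + (7/34)·5 + (7/34)·6 + (2/17)·16 + (7/34)·17
     = 79/17

79/17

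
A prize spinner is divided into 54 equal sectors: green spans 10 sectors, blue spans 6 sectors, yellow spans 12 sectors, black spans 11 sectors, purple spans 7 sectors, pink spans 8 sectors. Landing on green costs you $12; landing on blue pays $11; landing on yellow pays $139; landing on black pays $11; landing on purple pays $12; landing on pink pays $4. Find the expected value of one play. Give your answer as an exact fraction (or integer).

617/18 dollars

E[payout] = (10/54)·(-12) + (6/54)·11 + (12/54)·139 + (11/54)·11 + (7/54)·12 + (8/54)·4 = 617/18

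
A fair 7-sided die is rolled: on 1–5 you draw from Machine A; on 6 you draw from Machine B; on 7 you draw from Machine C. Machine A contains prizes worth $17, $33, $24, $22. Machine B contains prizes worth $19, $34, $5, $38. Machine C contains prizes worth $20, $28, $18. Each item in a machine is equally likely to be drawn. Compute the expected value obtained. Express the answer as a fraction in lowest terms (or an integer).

E[X | Machine A] = (17 + 33 + 24 + 22)/4 = 24
E[X | Machine B] = (19 + 34 + 5 + 38)/4 = 24
E[X | Machine C] = (20 + 28 + 18)/3 = 22
E[X] = (5/7)·24 + (1/7)·24 + (1/7)·22 = 166/7

166/7 dollars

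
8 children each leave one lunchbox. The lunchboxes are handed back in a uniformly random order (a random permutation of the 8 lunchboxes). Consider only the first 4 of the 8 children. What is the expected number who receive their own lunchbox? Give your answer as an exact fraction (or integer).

1/2

Let Xᵢ = 1 if person i gets their own lunchbox. For each i, P(Xᵢ=1) = 1/8.
By linearity of expectation, E[X₁+…+X_4] = 4·(1/8) = 1/2.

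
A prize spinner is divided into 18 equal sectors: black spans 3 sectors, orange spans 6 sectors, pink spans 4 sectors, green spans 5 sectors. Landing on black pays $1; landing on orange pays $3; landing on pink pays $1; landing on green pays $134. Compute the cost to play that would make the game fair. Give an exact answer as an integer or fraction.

E[payout] = (3/18)·1 + (6/18)·3 + (4/18)·1 + (5/18)·134 = 695/18
Fair fee = E[payout] = 695/18

695/18 dollars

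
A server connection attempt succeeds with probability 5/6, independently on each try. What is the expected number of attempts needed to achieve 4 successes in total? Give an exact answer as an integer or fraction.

24/5

By linearity (sum of 4 independent geometric waits), E[trials] = 4/p = 4/(5/6) = 24/5.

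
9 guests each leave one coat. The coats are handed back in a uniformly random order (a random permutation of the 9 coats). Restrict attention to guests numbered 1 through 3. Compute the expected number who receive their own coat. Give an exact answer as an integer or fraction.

Let Xᵢ = 1 if person i gets their own coat. For each i, P(Xᵢ=1) = 1/9.
By linearity of expectation, E[X₁+…+X_3] = 3·(1/9) = 1/3.

1/3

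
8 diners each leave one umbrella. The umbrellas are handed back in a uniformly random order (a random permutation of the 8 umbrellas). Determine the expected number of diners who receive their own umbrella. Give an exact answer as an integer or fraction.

1

Let Xᵢ = 1 if person i gets their own umbrella. For each i, P(Xᵢ=1) = 1/8.
By linearity of expectation, E[X₁+…+X_8] = 8·(1/8) = 1.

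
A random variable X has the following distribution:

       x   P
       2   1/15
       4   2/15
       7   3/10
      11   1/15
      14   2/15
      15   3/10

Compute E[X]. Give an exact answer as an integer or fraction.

148/15

E[X] = (1/15)·2 + (2/15)·4 + (3/10)·7 + (1/15)·11 + (2/15)·14 + (3/10)·15
     = 148/15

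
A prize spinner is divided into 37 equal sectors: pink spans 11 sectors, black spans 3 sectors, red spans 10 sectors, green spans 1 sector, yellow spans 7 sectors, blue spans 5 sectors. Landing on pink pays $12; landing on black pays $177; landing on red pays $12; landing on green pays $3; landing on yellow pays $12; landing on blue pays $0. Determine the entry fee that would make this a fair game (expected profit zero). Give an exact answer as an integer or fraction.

E[payout] = (11/37)·12 + (3/37)·177 + (10/37)·12 + (1/37)·3 + (7/37)·12 + (5/37)·0 = 870/37
Fair fee = E[payout] = 870/37

870/37 dollars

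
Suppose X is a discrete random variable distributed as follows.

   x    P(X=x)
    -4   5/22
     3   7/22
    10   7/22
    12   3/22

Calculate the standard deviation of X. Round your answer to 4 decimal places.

E[X] = 107/22, E[X²] = 1275/22
Var(X) = E[X²] − (E[X])² = 1275/22 − 11449/484 = 16601/484
SD(X) = √(16601/484) ≈ 5.8566

5.8566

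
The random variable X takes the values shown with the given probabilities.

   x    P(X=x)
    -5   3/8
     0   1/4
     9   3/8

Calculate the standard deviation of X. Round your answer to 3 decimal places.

E[X] = 3/2, E[X²] = 159/4
Var(X) = E[X²] − (E[X])² = 159/4 − 9/4 = 75/2
SD(X) = √(75/2) ≈ 6.124

6.124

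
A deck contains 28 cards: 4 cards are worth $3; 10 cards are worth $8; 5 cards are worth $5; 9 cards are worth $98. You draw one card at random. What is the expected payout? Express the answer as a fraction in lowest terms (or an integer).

E[payout] = (4/28)·3 + (10/28)·8 + (5/28)·5 + (9/28)·98 = 999/28

999/28 dollars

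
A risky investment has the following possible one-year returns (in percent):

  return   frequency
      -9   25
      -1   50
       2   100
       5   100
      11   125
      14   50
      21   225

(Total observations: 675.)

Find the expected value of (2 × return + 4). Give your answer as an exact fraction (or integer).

Total = 675, so P(return=-9) = 25/675, etc.
E[2x+4] = (1/27)·(-14) + (2/27)·2 + (4/27)·8 + (4/27)·14 + (5/27)·26 + (2/27)·32 + (1/3)·46
     = 686/27

686/27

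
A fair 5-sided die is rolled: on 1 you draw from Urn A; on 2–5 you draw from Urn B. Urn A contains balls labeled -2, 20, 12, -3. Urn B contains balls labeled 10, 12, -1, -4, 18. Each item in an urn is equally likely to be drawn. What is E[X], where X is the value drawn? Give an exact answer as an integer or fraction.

E[X | Urn A] = (-2 + 20 + 12 − 3)/4 = 27/4
E[X | Urn B] = (10 + 12 − 1 − 4 + 18)/5 = 7
E[X] = (1/5)·27/4 + (4/5)·7 = 139/20

139/20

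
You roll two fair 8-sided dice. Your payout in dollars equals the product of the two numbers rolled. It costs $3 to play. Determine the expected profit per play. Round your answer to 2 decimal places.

Distribution of the product of the two numbers rolled: 1 w.p. 1/64, 2 w.p. 1/32, 3 w.p. 1/32, 4 w.p. 3/64, 5 w.p. 1/32, 6 w.p. 1/16, …
E[payout] = (1/64)·1 + (1/32)·2 + (1/32)·3 + (3/64)·4 + (1/32)·5 + (1/16)·6 + (1/32)·7 + (1/16)·8 + (1/64)·9 + (1/32)·10 + (1/16)·12 + (1/32)·14 + (1/32)·15 + (3/64)·16 + (1/32)·18 + (1/32)·20 + (1/32)·21 + (1/16)·24 + (1/64)·25 + (1/32)·28 + (1/32)·30 + (1/32)·32 + (1/32)·35 + (1/64)·36 + (1/32)·40 + (1/32)·42 + (1/32)·48 + (1/64)·49 + (1/32)·56 + (1/64)·64 = 81/4
Expected profit = 81/4 − 3 = 69/4 ≈ $17.25

$17.25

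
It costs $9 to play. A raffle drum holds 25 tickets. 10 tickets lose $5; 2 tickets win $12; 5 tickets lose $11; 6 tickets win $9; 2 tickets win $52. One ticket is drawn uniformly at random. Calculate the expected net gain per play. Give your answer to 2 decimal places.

E[payout] = (10/25)·(-5) + (2/25)·12 + (5/25)·(-11) + (6/25)·9 + (2/25)·52 = 77/25
Expected profit = 77/25 − 9 = -148/25 ≈ -$5.92

-$5.92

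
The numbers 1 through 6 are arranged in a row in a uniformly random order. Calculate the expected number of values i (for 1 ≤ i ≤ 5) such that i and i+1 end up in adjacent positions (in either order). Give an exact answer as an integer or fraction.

For each i ∈ {1,…,5}, let Xᵢ = 1 if i and i+1 are adjacent. P(Xᵢ=1) = 2·(6−1)!/6! = 2/6.
By linearity, E[ΣXᵢ] = (5)·(2/6) = 5/3.

5/3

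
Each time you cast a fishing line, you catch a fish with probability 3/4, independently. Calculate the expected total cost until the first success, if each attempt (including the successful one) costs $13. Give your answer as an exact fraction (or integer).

E[#attempts] = 1/p = 4/3; E[cost] = 13·4/3 = 52/3.

52/3 dollars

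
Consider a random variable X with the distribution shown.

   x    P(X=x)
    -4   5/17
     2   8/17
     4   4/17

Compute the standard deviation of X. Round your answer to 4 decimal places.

E[X] = 12/17, E[X²] = 176/17
Var(X) = E[X²] − (E[X])² = 176/17 − 144/289 = 2848/289
SD(X) = √(2848/289) ≈ 3.1392

3.1392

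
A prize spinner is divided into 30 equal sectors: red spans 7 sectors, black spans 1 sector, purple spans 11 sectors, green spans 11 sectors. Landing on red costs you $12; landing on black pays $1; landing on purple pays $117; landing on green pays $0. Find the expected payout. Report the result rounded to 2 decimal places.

E[payout] = (7/30)·(-12) + (1/30)·1 + (11/30)·117 + (11/30)·0 = 602/15
≈ $40.13

$40.13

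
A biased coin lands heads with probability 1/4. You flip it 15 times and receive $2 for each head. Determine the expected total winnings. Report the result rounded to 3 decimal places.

E[#heads] = 15·1/4 = 15/4 (linearity over flips).
E[winnings] = 2·15/4 = 15/2.
≈ 7.500

$7.500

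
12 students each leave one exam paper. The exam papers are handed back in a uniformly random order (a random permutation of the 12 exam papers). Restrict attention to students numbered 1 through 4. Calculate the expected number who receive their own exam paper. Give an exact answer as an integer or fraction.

1/3

Let Xᵢ = 1 if person i gets their own exam paper. For each i, P(Xᵢ=1) = 1/12.
By linearity of expectation, E[X₁+…+X_4] = 4·(1/12) = 1/3.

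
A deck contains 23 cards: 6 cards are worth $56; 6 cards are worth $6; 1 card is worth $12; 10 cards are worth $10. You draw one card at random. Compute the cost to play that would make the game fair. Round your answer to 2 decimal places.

$21.04

E[payout] = (6/23)·56 + (6/23)·6 + (1/23)·12 + (10/23)·10 = 484/23
Fair fee = E[payout] = 484/23 ≈ $21.04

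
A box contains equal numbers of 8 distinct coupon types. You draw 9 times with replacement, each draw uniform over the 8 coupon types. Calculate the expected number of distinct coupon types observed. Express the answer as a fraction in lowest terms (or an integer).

Let Xⱼ=1 if type j appears at least once. P(Xⱼ=1) = 1 − ((8−1)/8)^9 = 93864121/134217728.
E[#distinct] = 8·93864121/134217728 = 93864121/16777216.

93864121/16777216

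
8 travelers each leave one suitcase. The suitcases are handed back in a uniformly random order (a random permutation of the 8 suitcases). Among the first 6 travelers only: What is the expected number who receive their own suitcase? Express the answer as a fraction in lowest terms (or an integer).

Let Xᵢ = 1 if person i gets their own suitcase. For each i, P(Xᵢ=1) = 1/8.
By linearity of expectation, E[X₁+…+X_6] = 6·(1/8) = 3/4.

3/4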